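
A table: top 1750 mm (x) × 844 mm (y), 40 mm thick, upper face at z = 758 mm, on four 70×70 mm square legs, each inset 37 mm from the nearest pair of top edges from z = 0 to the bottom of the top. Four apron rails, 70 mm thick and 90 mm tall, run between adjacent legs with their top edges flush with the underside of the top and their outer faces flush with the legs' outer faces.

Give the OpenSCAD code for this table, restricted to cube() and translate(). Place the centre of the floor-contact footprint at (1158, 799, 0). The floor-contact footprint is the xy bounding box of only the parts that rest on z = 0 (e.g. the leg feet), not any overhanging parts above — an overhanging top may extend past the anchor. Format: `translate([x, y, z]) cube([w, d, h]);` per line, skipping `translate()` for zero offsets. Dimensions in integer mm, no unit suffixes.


translate([283, 377, 718]) cube([1750, 844, 40]);
translate([320, 414, 0]) cube([70, 70, 718]);
translate([1926, 414, 0]) cube([70, 70, 718]);
translate([320, 1114, 0]) cube([70, 70, 718]);
translate([1926, 1114, 0]) cube([70, 70, 718]);
translate([390, 414, 628]) cube([1536, 70, 90]);
translate([390, 1114, 628]) cube([1536, 70, 90]);
translate([320, 484, 628]) cube([70, 630, 90]);
translate([1926, 484, 628]) cube([70, 630, 90]);


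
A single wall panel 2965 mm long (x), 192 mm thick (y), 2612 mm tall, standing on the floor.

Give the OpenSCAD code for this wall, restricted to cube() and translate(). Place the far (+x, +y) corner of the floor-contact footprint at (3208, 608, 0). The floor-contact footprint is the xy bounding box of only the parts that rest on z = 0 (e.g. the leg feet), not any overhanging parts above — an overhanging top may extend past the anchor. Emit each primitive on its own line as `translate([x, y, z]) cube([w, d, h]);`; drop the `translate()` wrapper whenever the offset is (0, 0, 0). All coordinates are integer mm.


translate([243, 416, 0]) cube([2965, 192, 2612]);


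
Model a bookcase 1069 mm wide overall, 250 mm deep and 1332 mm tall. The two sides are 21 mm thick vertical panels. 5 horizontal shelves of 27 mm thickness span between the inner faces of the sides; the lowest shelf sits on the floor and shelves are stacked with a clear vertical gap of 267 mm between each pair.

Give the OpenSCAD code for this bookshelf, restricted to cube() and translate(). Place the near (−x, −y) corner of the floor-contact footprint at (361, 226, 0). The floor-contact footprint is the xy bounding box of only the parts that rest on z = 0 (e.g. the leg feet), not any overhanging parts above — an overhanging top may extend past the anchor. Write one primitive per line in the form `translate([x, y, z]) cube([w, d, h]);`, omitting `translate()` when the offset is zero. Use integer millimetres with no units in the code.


translate([361, 226, 0]) cube([21, 250, 1332]);
translate([1409, 226, 0]) cube([21, 250, 1332]);
translate([382, 226, 0]) cube([1027, 250, 27]);
translate([382, 226, 294]) cube([1027, 250, 27]);
translate([382, 226, 588]) cube([1027, 250, 27]);
translate([382, 226, 882]) cube([1027, 250, 27]);
translate([382, 226, 1176]) cube([1027, 250, 27]);


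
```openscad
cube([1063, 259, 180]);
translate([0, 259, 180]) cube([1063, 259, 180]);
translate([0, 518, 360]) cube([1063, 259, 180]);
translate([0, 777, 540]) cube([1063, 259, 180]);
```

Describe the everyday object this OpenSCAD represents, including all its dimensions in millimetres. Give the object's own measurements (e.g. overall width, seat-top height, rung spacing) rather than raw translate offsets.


A straight staircase of 4 solid steps. Each step is 1063 mm wide (x), 259 mm deep (y, the going) and 180 mm tall (the rise). The first step rests on the floor; each subsequent step sits one going further in +y and one rise higher in +z, directly behind and above the previous step with no overlap.


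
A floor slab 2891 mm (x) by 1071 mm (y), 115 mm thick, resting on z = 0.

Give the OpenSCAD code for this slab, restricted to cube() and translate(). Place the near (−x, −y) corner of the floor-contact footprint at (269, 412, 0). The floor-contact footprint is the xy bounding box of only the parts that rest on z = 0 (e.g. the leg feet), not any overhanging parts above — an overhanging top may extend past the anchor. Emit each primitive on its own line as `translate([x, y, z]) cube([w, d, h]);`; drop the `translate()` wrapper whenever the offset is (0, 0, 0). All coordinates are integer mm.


translate([269, 412, 0]) cube([2891, 1071, 115]);


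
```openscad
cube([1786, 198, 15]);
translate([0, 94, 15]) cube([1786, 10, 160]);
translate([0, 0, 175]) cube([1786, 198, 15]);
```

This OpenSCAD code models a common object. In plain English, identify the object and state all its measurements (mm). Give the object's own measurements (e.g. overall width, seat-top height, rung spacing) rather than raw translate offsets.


An I-beam lying along x, 1786 mm long. Overall section height 190 mm. Two flanges 198 mm wide (y) and 15 mm thick, one on the floor and one at the top; a web 10 mm thick runs between them, centred on the flange width.


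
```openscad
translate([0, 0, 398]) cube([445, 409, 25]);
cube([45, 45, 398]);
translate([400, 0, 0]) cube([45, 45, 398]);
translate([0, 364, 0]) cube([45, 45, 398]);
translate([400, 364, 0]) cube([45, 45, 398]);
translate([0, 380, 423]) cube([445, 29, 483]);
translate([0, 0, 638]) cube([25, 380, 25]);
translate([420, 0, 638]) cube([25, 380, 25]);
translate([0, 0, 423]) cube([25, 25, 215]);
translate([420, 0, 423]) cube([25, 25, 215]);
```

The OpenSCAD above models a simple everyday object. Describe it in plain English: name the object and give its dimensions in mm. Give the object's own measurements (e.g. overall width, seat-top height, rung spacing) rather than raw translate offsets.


A chair. The seat is a 445×409×25 mm slab with its top at z = 423 mm, on four 45×45 mm corner legs (flush with the seat edges, standing on z = 0). A flat backrest 29 mm thick, 483 mm tall, spans the full seat width and rises from the seat top along its +y edge, rear face flush with the rear of the seat. Two armrests of 25×25 mm section run along each side from the seat's front edge to the front of the backrest, top faces 240 mm above the seat top and outer faces flush with the seat's x-edges; a 25×25 mm post under the front of each armrest stands on the seat at the front corner.


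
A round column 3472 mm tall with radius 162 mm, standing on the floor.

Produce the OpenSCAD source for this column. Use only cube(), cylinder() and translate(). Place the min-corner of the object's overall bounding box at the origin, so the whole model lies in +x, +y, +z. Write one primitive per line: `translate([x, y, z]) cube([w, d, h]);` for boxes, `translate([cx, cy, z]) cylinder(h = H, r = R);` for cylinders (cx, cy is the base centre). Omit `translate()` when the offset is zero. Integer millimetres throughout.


translate([162, 162, 0]) cylinder(h = 3472, r = 162);


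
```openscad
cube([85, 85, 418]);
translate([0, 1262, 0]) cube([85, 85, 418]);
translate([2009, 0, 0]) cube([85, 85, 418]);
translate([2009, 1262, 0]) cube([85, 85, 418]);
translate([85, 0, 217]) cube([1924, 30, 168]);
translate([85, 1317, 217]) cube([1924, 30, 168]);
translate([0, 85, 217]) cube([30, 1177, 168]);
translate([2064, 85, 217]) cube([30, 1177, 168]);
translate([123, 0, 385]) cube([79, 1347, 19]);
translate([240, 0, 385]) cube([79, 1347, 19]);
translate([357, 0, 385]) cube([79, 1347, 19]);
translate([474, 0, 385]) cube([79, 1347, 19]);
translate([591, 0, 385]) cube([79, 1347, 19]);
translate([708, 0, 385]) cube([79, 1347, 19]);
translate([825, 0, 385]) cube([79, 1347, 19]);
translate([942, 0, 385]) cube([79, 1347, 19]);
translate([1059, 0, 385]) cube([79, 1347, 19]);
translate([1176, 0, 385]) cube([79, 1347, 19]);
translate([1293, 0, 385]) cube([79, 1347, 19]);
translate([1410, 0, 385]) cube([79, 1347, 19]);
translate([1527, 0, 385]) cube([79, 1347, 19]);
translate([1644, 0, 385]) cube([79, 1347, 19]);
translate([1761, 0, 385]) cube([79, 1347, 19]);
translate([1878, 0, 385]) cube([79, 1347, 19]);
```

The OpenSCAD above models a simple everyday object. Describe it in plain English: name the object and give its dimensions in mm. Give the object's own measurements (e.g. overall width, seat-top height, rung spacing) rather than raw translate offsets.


A bed frame 2094 mm long (x) by 1347 mm wide (y). Four 85×85 mm corner posts, 418 mm tall, at the corners of the footprint. Four rails of 30 mm thickness and 168 mm height run between adjacent posts with their undersides at z = 217 mm, their outer faces flush with the outside of the frame (the two x-running rails run between the posts' inner faces; the two y-running rails run between the posts' inner faces). 16 slats, each 79 mm wide (x) and 19 mm thick, lie across the top of the two x-running rails, running the full 1347 mm width of the frame in y; along x they sit between the end posts with a 38 mm gap after the −x posts and between neighbouring slats, leaving 52 mm before the +x posts.


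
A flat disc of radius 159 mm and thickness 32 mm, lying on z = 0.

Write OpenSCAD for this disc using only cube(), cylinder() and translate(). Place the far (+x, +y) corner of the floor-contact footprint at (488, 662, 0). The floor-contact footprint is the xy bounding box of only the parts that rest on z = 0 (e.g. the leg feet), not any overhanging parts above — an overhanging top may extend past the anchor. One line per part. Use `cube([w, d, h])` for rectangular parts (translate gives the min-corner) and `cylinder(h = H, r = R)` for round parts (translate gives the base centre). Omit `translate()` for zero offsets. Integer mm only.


translate([329, 503, 0]) cylinder(h = 32, r = 159);


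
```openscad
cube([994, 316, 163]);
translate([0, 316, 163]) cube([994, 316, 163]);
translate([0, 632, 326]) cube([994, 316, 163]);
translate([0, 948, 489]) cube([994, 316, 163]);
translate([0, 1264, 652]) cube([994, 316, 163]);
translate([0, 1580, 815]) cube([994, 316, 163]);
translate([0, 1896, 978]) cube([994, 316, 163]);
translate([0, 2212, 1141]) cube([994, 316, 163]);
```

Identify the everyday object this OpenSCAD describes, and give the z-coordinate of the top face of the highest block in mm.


A staircase. The total rise is 1304 mm.

8 identical blocks, each offset up and back from the previous — a staircase. Each step is 163 mm tall and there are 8 of them, so the total rise is 8 × 163 = 1304 mm.


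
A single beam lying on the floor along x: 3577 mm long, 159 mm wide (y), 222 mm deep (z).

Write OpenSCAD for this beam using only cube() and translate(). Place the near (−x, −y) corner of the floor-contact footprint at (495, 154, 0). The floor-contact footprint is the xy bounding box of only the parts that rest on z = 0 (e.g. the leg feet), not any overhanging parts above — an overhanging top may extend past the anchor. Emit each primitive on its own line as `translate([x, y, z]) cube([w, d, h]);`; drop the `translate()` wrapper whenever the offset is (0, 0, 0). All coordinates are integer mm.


translate([495, 154, 0]) cube([3577, 159, 222]);


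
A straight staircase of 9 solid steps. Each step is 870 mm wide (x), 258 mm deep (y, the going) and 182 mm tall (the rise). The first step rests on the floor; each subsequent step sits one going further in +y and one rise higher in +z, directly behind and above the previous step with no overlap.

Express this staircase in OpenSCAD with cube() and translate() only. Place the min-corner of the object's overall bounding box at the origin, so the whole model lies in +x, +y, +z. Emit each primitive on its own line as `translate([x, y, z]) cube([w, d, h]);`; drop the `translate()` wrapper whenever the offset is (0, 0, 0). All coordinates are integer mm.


cube([870, 258, 182]);
translate([0, 258, 182]) cube([870, 258, 182]);
translate([0, 516, 364]) cube([870, 258, 182]);
translate([0, 774, 546]) cube([870, 258, 182]);
translate([0, 1032, 728]) cube([870, 258, 182]);
translate([0, 1290, 910]) cube([870, 258, 182]);
translate([0, 1548, 1092]) cube([870, 258, 182]);
translate([0, 1806, 1274]) cube([870, 258, 182]);
translate([0, 2064, 1456]) cube([870, 258, 182]);


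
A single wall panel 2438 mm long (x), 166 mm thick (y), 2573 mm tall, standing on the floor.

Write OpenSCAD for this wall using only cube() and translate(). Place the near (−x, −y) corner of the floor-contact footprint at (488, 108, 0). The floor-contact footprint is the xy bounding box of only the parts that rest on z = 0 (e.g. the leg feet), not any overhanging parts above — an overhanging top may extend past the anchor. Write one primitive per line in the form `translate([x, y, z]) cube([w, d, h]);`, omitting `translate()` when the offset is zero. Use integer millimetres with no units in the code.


translate([488, 108, 0]) cube([2438, 166, 2573]);


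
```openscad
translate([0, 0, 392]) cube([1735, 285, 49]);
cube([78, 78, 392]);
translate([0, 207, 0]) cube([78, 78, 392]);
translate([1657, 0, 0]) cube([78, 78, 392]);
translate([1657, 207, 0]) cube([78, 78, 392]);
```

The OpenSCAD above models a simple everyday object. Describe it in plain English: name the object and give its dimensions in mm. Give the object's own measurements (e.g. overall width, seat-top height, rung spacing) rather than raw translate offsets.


A bench: a 1735×285 mm seat slab, 49 mm thick, top at z = 441 mm, on four 78×78 mm square legs flush with the seat corners and standing on z = 0.


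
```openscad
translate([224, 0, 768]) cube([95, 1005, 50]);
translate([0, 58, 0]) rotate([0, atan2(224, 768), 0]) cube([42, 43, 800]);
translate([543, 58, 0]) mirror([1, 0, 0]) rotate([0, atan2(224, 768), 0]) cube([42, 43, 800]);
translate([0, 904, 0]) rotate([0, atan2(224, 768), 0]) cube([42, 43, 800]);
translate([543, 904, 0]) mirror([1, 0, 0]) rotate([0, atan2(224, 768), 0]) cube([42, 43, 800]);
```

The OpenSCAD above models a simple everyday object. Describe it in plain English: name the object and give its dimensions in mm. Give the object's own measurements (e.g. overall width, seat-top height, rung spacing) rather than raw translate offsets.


A sawhorse. A 95×1005×50 mm beam (x, y, z) sits on two A-frame leg pairs. Each pair is two raked legs of 42×43 mm section (43 mm along y) splaying symmetrically in x. Each leg rises 768 mm vertically over 224 mm of horizontal reach and is 800 mm long along its own axis. Every leg's outer bottom edge rests on the floor and its outer top edge meets a bottom edge of the beam — the left legs (tilting toward +x) meet the beam's −x bottom edge, the right legs (their mirror images, tilting toward −x) meet its +x bottom edge — so the leg tops tuck under the beam, the beam's underside is 768 mm above the floor, and the feet are 543 mm apart outside-to-outside with the beam centred between them. The two leg pairs are set in 58 mm from either end of the beam.


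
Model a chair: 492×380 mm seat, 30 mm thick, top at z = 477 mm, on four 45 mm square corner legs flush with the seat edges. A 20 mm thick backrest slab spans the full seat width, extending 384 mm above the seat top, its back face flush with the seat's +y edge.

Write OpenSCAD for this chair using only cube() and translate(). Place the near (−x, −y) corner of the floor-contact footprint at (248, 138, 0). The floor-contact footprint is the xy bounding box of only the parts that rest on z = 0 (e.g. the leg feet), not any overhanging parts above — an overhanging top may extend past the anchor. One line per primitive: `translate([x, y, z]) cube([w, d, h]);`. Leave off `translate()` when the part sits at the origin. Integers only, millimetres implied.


translate([248, 138, 447]) cube([492, 380, 30]);
translate([248, 138, 0]) cube([45, 45, 447]);
translate([695, 138, 0]) cube([45, 45, 447]);
translate([248, 473, 0]) cube([45, 45, 447]);
translate([695, 473, 0]) cube([45, 45, 447]);
translate([248, 498, 477]) cube([492, 20, 384]);


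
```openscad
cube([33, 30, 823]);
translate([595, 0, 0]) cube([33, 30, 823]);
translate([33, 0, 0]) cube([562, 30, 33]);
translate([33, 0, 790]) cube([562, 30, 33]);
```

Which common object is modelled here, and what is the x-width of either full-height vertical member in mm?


A picture frame. The border width is 33 mm.

Four thin pieces enclosing a rectangular opening — a picture frame. The two full-height stiles are 823 mm tall; the top rail sits at z = 790 and is 33 mm tall, so the border above the opening is 823 − 790 = 33 mm, matching the stile x-width.


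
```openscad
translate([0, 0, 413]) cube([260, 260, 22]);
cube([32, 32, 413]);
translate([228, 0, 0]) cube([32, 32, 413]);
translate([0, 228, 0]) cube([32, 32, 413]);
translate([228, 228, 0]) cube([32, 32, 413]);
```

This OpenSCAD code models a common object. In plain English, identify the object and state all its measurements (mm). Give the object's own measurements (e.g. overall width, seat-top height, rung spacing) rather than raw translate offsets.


A simple wooden stool: a rectangular seat 260 mm (x) by 260 mm (y), 22 mm thick, top face at z = 435 mm, on four square legs, each 32×32 mm in cross-section. The legs rest on z = 0, each flush with a corner of the seat.


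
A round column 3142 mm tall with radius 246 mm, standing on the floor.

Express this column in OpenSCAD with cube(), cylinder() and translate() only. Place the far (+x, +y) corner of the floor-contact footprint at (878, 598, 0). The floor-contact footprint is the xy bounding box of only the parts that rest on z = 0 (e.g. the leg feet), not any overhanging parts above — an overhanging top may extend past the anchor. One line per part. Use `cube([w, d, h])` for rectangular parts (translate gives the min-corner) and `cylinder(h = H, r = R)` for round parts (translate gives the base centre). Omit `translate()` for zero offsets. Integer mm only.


translate([632, 352, 0]) cylinder(h = 3142, r = 246);


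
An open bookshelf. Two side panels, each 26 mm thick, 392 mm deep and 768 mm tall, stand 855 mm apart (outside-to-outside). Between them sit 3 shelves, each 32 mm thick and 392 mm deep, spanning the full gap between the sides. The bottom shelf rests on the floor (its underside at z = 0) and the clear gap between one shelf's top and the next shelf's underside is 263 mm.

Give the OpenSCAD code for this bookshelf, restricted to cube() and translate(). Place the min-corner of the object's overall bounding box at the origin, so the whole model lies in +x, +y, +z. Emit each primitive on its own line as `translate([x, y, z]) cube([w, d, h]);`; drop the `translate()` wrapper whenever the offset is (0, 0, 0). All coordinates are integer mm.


cube([26, 392, 768]);
translate([829, 0, 0]) cube([26, 392, 768]);
translate([26, 0, 0]) cube([803, 392, 32]);
translate([26, 0, 295]) cube([803, 392, 32]);
translate([26, 0, 590]) cube([803, 392, 32]);


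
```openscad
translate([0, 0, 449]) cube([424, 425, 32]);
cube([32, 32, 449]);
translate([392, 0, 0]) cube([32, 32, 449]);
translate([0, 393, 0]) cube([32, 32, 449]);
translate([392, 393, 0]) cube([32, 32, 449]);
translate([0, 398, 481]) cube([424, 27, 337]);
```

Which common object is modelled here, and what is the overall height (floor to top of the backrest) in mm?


A chair. The overall height is 818 mm.

A slab on four corner posts with a tall panel at the back — a chair. The seat slab sits at z = 449 with thickness 32, and the 337 mm backrest starts at the seat top, so the overall height is 449 + 32 + 337 = 818 mm.


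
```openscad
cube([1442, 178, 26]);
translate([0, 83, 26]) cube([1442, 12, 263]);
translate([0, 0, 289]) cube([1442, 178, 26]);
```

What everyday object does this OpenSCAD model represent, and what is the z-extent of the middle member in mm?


An I-beam. The web height is 263 mm.

Two wide flanges with a thin centred web — an I-beam. Overall 315 mm minus two 26 mm flanges gives a web of 315 − 2·26 = 263 mm.


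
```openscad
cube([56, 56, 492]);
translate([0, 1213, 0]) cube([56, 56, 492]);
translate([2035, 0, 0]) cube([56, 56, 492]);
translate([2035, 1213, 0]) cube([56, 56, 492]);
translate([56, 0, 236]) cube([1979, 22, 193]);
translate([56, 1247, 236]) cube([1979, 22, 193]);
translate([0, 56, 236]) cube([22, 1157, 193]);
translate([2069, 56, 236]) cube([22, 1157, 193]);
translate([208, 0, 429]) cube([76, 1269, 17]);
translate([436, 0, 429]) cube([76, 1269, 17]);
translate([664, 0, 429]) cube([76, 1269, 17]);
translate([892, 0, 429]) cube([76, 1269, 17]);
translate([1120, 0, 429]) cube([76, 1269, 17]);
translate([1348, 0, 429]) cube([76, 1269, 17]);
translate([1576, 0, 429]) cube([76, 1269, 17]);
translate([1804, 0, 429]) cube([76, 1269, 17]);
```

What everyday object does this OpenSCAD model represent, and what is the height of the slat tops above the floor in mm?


A bed frame. The slat-top height is 446 mm.

Four posts, four rails, and a row of slats — a bed frame. Slats sit on the rails at z = 236 + 193 = 429; with slat thickness 17, the top is 446 mm.


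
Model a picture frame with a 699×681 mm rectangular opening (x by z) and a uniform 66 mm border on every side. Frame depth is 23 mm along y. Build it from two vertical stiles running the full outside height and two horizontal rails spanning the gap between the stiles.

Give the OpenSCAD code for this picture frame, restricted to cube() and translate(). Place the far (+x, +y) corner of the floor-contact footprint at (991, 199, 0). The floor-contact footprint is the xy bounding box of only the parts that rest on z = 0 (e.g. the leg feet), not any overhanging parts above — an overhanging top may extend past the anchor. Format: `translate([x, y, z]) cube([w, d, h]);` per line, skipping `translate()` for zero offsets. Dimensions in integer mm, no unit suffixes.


translate([160, 176, 0]) cube([66, 23, 813]);
translate([925, 176, 0]) cube([66, 23, 813]);
translate([226, 176, 0]) cube([699, 23, 66]);
translate([226, 176, 747]) cube([699, 23, 66]);


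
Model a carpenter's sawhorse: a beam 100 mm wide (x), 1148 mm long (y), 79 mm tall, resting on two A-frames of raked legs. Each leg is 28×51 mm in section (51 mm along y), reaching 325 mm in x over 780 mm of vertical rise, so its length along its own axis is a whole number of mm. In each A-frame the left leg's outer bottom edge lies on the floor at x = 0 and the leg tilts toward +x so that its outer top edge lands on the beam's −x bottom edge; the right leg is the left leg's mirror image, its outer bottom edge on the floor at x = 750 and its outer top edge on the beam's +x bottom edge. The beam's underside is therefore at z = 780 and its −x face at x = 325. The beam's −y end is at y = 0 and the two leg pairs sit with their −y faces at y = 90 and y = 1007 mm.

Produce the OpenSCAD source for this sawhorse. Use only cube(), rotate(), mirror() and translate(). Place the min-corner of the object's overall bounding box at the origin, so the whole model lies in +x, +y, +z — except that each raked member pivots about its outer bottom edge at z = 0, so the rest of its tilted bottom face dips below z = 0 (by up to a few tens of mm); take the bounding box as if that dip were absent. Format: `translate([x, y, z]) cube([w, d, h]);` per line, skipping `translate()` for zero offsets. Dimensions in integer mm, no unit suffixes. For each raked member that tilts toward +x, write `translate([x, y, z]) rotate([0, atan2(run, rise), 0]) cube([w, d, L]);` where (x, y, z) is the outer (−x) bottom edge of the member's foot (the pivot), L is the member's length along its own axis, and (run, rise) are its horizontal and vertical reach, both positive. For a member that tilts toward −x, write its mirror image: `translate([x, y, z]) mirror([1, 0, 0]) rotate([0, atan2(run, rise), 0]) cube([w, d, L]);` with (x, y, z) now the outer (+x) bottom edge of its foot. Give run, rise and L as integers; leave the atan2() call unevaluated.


translate([325, 0, 780]) cube([100, 1148, 79]);
translate([0, 90, 0]) rotate([0, atan2(325, 780), 0]) cube([28, 51, 845]);
translate([750, 90, 0]) mirror([1, 0, 0]) rotate([0, atan2(325, 780), 0]) cube([28, 51, 845]);
translate([0, 1007, 0]) rotate([0, atan2(325, 780), 0]) cube([28, 51, 845]);
translate([750, 1007, 0]) mirror([1, 0, 0]) rotate([0, atan2(325, 780), 0]) cube([28, 51, 845]);


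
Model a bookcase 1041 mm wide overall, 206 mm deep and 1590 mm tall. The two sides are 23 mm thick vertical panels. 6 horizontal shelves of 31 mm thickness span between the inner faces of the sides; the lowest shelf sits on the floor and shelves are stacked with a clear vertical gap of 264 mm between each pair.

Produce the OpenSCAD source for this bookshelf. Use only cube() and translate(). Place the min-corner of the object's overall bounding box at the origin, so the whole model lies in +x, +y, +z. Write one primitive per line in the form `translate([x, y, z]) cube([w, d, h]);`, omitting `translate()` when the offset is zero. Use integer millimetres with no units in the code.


cube([23, 206, 1590]);
translate([1018, 0, 0]) cube([23, 206, 1590]);
translate([23, 0, 0]) cube([995, 206, 31]);
translate([23, 0, 295]) cube([995, 206, 31]);
translate([23, 0, 590]) cube([995, 206, 31]);
translate([23, 0, 885]) cube([995, 206, 31]);
translate([23, 0, 1180]) cube([995, 206, 31]);
translate([23, 0, 1475]) cube([995, 206, 31]);


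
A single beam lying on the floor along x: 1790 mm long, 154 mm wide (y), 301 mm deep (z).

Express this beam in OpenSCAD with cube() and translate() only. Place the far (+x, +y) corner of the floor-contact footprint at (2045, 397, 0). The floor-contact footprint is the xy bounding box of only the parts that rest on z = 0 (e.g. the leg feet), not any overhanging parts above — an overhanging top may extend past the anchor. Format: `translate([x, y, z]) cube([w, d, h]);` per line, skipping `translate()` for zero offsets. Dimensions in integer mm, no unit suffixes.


translate([255, 243, 0]) cube([1790, 154, 301]);


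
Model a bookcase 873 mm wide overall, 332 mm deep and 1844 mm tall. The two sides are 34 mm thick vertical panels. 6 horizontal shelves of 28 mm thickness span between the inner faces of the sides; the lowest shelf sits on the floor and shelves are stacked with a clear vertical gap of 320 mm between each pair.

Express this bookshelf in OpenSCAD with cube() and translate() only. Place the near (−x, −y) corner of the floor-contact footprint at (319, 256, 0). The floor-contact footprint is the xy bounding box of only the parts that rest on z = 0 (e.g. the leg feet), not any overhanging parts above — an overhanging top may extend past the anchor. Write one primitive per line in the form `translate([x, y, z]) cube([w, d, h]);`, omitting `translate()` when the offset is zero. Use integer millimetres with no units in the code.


translate([319, 256, 0]) cube([34, 332, 1844]);
translate([1158, 256, 0]) cube([34, 332, 1844]);
translate([353, 256, 0]) cube([805, 332, 28]);
translate([353, 256, 348]) cube([805, 332, 28]);
translate([353, 256, 696]) cube([805, 332, 28]);
translate([353, 256, 1044]) cube([805, 332, 28]);
translate([353, 256, 1392]) cube([805, 332, 28]);
translate([353, 256, 1740]) cube([805, 332, 28]);


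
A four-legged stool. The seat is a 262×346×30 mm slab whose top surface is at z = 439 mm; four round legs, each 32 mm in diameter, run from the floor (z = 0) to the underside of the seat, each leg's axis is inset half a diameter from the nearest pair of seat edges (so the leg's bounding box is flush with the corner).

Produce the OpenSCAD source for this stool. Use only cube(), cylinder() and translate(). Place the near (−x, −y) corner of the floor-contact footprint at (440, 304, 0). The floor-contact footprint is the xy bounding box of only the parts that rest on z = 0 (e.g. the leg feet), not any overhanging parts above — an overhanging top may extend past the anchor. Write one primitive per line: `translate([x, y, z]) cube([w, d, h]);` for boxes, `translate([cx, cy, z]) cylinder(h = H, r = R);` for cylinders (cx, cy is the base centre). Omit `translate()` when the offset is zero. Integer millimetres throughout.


translate([440, 304, 409]) cube([262, 346, 30]);
translate([456, 320, 0]) cylinder(h = 409, r = 16);
translate([686, 320, 0]) cylinder(h = 409, r = 16);
translate([456, 634, 0]) cylinder(h = 409, r = 16);
translate([686, 634, 0]) cylinder(h = 409, r = 16);


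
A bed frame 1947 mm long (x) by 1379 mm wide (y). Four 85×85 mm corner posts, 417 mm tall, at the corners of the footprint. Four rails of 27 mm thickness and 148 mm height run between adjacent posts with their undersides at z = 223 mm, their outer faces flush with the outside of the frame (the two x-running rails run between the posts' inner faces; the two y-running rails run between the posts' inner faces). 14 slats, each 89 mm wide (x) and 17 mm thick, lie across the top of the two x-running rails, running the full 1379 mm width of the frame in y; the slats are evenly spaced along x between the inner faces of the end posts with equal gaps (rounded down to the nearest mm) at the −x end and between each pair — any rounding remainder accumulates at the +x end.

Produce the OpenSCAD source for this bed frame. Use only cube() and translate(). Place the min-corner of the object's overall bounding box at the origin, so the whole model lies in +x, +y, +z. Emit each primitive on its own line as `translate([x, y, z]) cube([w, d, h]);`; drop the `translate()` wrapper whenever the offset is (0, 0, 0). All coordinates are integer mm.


cube([85, 85, 417]);
translate([0, 1294, 0]) cube([85, 85, 417]);
translate([1862, 0, 0]) cube([85, 85, 417]);
translate([1862, 1294, 0]) cube([85, 85, 417]);
translate([85, 0, 223]) cube([1777, 27, 148]);
translate([85, 1352, 223]) cube([1777, 27, 148]);
translate([0, 85, 223]) cube([27, 1209, 148]);
translate([1920, 85, 223]) cube([27, 1209, 148]);
translate([120, 0, 371]) cube([89, 1379, 17]);
translate([244, 0, 371]) cube([89, 1379, 17]);
translate([368, 0, 371]) cube([89, 1379, 17]);
translate([492, 0, 371]) cube([89, 1379, 17]);
translate([616, 0, 371]) cube([89, 1379, 17]);
translate([740, 0, 371]) cube([89, 1379, 17]);
translate([864, 0, 371]) cube([89, 1379, 17]);
translate([988, 0, 371]) cube([89, 1379, 17]);
translate([1112, 0, 371]) cube([89, 1379, 17]);
translate([1236, 0, 371]) cube([89, 1379, 17]);
translate([1360, 0, 371]) cube([89, 1379, 17]);
translate([1484, 0, 371]) cube([89, 1379, 17]);
translate([1608, 0, 371]) cube([89, 1379, 17]);
translate([1732, 0, 371]) cube([89, 1379, 17]);


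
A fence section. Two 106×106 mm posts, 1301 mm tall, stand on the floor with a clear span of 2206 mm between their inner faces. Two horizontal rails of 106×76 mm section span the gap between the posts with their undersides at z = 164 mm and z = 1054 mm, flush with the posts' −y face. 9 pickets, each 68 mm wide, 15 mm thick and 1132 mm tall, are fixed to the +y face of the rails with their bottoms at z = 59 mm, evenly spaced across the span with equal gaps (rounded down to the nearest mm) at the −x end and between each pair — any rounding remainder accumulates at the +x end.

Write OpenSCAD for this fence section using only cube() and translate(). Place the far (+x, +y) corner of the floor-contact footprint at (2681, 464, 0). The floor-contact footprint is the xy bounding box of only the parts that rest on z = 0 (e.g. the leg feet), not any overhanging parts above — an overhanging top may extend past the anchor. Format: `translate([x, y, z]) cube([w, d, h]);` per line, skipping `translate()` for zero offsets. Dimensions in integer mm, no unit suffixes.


translate([263, 358, 0]) cube([106, 106, 1301]);
translate([2575, 358, 0]) cube([106, 106, 1301]);
translate([369, 358, 164]) cube([2206, 106, 76]);
translate([369, 358, 1054]) cube([2206, 106, 76]);
translate([528, 464, 59]) cube([68, 15, 1132]);
translate([755, 464, 59]) cube([68, 15, 1132]);
translate([982, 464, 59]) cube([68, 15, 1132]);
translate([1209, 464, 59]) cube([68, 15, 1132]);
translate([1436, 464, 59]) cube([68, 15, 1132]);
translate([1663, 464, 59]) cube([68, 15, 1132]);
translate([1890, 464, 59]) cube([68, 15, 1132]);
translate([2117, 464, 59]) cube([68, 15, 1132]);
translate([2344, 464, 59]) cube([68, 15, 1132]);


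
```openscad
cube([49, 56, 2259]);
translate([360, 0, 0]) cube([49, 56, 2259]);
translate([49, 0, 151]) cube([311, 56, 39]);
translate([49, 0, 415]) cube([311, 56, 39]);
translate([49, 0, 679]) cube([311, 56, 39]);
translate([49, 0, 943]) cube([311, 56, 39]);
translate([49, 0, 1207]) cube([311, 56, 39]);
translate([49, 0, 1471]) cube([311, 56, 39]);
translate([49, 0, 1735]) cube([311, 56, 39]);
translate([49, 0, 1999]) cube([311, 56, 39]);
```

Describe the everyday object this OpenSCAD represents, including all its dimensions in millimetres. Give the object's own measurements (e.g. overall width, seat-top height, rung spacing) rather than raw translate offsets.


A straight ladder. Two 49×56 mm vertical rails, 2259 mm tall, stand 409 mm apart (outside-to-outside) with their front faces coplanar on the −y side. 8 rungs, each 56 mm deep and 39 mm tall, span between the inner faces of the rails, front faces flush with the rails. The lowest rung's underside is at z = 151 mm and rungs are spaced 264 mm apart (underside to underside).


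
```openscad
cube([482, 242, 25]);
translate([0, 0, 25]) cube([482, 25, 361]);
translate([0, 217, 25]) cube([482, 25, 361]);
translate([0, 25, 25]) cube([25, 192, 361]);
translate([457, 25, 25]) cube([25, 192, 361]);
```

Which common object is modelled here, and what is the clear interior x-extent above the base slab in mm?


An open box. The internal width is 432 mm.

A 482×242 base slab with four walls standing on it — an open box. The base is 482 mm wide and the walls are 25 mm thick, so the internal width is 482 − 2 × 25 = 432 mm.


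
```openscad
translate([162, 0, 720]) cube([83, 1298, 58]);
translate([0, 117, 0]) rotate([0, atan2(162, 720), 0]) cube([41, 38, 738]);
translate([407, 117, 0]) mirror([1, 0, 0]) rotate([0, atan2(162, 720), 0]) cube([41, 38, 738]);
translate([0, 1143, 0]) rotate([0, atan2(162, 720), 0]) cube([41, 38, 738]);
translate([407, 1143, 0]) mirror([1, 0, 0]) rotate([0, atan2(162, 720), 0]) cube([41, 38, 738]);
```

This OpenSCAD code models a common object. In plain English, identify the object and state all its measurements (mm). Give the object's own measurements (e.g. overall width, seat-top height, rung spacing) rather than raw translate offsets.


A sawhorse. A 83×1298×58 mm beam (x, y, z) sits on two A-frame leg pairs. Each pair is two raked legs of 41×38 mm section (38 mm along y) splaying symmetrically in x. Each leg rises 720 mm vertically over 162 mm of horizontal reach and is 738 mm long along its own axis. Every leg's outer bottom edge rests on the floor and its outer top edge meets a bottom edge of the beam — the left legs (tilting toward +x) meet the beam's −x bottom edge, the right legs (their mirror images, tilting toward −x) meet its +x bottom edge — so the leg tops tuck under the beam, the beam's underside is 720 mm above the floor, and the feet are 407 mm apart outside-to-outside with the beam centred between them. The two leg pairs are set in 117 mm from either end of the beam.


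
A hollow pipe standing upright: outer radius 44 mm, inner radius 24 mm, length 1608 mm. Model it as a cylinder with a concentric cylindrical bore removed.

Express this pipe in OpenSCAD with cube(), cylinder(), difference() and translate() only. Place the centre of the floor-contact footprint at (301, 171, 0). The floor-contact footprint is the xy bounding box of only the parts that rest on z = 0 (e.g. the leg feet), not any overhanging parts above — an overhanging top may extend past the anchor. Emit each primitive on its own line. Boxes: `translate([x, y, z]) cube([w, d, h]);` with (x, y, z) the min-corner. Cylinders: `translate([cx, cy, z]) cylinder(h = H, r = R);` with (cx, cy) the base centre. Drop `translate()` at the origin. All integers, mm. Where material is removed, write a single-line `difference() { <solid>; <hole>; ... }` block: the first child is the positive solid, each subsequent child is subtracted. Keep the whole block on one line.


difference() { translate([301, 171, 0]) cylinder(h = 1608, r = 44); translate([301, 171, 0]) cylinder(h = 1608, r = 24); }


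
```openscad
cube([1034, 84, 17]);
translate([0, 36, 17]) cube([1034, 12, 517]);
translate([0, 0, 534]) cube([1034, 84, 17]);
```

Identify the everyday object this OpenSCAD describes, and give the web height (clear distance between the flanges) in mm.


An I-beam. The web height is 517 mm.

Two wide flanges with a thin centred web — an I-beam. Overall 551 mm minus two 17 mm flanges gives a web of 551 − 2·17 = 517 mm.


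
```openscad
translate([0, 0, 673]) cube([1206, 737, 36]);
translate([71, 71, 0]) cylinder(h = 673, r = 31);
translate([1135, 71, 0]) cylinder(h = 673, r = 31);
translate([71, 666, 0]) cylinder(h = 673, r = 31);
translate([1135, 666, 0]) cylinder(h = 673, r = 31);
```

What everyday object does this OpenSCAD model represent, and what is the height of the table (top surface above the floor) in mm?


A table. The table height is 709 mm.

A 1206×737×36 slab sits at z = 673 on four Ø62 mm round legs — a table. The top surface is at 673 + 36 = 709 mm.


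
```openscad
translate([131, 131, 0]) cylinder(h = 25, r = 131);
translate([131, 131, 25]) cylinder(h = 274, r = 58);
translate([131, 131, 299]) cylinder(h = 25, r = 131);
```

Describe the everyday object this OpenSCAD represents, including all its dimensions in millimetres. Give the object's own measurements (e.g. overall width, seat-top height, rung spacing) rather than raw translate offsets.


A spool: two coaxial disc flanges of radius 131 mm and thickness 25 mm, joined by a core cylinder of radius 58 mm and height 274 mm. The lower flange rests on z = 0 and the three cylinders share a vertical axis.


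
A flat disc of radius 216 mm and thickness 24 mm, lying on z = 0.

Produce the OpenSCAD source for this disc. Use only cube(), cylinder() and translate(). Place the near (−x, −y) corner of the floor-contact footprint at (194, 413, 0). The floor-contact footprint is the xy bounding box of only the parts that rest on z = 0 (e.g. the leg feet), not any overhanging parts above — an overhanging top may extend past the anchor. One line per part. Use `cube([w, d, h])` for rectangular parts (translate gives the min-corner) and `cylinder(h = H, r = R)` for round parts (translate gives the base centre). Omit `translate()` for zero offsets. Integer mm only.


translate([410, 629, 0]) cylinder(h = 24, r = 216);


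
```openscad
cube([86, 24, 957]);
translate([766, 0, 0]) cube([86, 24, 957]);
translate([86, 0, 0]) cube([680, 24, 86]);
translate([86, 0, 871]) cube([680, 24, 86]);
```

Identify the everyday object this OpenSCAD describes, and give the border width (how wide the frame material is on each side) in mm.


A picture frame. The border width is 86 mm.

Four thin pieces enclosing a rectangular opening — a picture frame. The two full-height stiles are 957 mm tall; the top rail sits at z = 871 and is 86 mm tall, so the border above the opening is 957 − 871 = 86 mm, matching the stile x-width.


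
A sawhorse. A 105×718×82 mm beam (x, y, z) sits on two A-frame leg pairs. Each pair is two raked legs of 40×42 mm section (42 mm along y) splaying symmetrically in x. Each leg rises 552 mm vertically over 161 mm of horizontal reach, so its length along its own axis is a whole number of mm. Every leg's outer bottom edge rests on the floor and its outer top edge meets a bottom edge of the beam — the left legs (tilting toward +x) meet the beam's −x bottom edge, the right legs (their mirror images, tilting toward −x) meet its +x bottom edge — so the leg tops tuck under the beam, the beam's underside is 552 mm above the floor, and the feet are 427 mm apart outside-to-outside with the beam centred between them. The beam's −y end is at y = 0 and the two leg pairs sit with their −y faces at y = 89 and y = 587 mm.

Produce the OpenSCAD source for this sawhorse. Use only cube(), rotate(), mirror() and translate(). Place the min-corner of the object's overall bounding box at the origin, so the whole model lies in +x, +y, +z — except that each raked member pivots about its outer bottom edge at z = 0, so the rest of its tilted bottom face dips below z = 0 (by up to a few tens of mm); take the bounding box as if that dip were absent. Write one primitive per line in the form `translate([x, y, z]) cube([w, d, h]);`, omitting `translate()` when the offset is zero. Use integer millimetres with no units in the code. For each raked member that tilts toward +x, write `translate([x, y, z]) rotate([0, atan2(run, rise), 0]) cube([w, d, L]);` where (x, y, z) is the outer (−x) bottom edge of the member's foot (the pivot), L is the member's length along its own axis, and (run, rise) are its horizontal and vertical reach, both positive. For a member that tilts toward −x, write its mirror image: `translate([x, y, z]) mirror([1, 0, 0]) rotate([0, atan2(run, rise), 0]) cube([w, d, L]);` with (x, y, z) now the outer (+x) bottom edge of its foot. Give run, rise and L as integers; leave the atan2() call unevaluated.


// leg length = √(161² + 552²) = 575
// right-leg outer foot x = 2·161 + 105 = 427
// beam min-corner = (161, 0, 552)
translate([161, 0, 552]) cube([105, 718, 82]);
translate([0, 89, 0]) rotate([0, atan2(161, 552), 0]) cube([40, 42, 575]);
translate([427, 89, 0]) mirror([1, 0, 0]) rotate([0, atan2(161, 552), 0]) cube([40, 42, 575]);
translate([0, 587, 0]) rotate([0, atan2(161, 552), 0]) cube([40, 42, 575]);
translate([427, 587, 0]) mirror([1, 0, 0]) rotate([0, atan2(161, 552), 0]) cube([40, 42, 575]);
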